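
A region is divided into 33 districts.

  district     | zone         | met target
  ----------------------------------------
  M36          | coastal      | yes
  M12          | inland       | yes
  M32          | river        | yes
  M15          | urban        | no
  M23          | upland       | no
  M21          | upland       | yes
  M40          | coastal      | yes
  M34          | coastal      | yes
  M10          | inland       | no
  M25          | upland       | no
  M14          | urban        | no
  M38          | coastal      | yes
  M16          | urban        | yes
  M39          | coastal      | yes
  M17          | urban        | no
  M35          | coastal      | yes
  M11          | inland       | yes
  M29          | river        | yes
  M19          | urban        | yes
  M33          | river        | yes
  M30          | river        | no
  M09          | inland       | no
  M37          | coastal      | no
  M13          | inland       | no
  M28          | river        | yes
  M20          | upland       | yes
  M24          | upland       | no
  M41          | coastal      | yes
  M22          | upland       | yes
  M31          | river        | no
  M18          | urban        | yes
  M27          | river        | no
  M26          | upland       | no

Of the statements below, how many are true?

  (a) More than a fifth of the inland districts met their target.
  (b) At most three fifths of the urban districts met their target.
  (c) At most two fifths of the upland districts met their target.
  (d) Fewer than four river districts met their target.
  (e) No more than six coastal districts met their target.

(a) inland: |A| = 5, |A ∩ B| = 2; needs |A ∩ B| / |A| > 1/5 — true.
(b) urban: |A| = 6, |A ∩ B| = 3; needs |A ∩ B| / |A| ≤ 3/5 — true.
(c) upland: |A| = 7, |A ∩ B| = 3; needs |A ∩ B| / |A| ≤ 2/5 — false.
(d) river: |A| = 7, |A ∩ B| = 4; needs |A ∩ B| < 4 — false.
(e) coastal: |A| = 8, |A ∩ B| = 7; needs |A ∩ B| ≤ 6 — false.

2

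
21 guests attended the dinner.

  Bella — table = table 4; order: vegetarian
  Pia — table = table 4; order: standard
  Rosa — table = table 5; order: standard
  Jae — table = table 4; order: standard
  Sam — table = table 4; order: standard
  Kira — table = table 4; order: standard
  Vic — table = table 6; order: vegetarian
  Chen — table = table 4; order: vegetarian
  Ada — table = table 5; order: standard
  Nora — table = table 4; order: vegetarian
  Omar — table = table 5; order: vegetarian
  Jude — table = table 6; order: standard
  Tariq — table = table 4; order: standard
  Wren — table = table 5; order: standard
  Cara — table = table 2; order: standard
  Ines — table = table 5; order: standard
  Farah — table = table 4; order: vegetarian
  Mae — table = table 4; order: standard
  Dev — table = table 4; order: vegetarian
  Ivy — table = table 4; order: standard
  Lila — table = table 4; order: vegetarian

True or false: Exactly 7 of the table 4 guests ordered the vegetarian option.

False

The determiner here denotes the relation: |A ∩ B| = 7.
A (the restrictor) = {Bella, Pia, Jae, Sam, Kira, Chen, Nora, Tariq, Farah, Mae, Dev, Ivy, Lila}, |A| = 13.
A ∩ B = {Bella, Chen, Nora, Farah, Dev, Lila}, so |A ∩ B| = 6.
|A ∩ B| = 6, so the statement is false.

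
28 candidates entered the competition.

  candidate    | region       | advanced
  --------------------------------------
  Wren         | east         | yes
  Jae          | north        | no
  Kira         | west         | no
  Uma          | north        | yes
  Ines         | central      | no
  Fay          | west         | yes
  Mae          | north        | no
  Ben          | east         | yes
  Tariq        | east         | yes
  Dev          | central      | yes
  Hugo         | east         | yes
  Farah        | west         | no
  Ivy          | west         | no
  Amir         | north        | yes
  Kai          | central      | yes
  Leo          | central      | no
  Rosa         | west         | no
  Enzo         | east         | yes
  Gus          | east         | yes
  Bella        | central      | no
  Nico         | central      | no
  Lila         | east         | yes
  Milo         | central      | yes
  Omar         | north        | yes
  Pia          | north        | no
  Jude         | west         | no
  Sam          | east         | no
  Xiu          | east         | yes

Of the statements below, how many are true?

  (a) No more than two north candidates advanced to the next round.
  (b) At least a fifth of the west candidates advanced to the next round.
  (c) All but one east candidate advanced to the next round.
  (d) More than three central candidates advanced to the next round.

1

(a) north: |A| = 6, |A ∩ B| = 3; needs |A ∩ B| ≤ 2 — false.
(b) west: |A| = 6, |A ∩ B| = 1; needs |A ∩ B| / |A| ≥ 1/5 — false.
(c) east: |A| = 9, |A ∩ B| = 8; needs |A ∖ B| = 1 — true.
(d) central: |A| = 7, |A ∩ B| = 3; needs |A ∩ B| > 3 — false.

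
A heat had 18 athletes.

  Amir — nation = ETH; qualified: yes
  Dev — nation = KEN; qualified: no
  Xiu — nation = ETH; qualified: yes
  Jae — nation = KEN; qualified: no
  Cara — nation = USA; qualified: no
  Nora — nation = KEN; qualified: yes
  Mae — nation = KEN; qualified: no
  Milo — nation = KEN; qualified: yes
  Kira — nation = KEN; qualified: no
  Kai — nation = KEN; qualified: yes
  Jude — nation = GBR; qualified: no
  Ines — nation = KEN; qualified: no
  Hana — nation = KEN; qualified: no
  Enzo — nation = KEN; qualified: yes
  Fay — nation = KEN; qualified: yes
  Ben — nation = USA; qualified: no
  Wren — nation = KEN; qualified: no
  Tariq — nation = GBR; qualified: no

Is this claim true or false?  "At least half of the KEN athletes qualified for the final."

False

'At least half of the KEN athletes qualified for the final' holds iff |A ∩ B| ≥ |A ∖ B|.
A (the restrictor) = {Dev, Jae, Nora, Mae, Milo, Kira, Kai, Ines, Hana, Enzo, Fay, Wren}, |A| = 12.
A ∩ B = {Nora, Milo, Kai, Enzo, Fay}, so |A ∩ B| = 5.
A ∖ B = {Dev, Jae, Mae, Kira, Ines, Hana, Wren}, so |A ∖ B| = 7.
5 < 7, so the statement is false.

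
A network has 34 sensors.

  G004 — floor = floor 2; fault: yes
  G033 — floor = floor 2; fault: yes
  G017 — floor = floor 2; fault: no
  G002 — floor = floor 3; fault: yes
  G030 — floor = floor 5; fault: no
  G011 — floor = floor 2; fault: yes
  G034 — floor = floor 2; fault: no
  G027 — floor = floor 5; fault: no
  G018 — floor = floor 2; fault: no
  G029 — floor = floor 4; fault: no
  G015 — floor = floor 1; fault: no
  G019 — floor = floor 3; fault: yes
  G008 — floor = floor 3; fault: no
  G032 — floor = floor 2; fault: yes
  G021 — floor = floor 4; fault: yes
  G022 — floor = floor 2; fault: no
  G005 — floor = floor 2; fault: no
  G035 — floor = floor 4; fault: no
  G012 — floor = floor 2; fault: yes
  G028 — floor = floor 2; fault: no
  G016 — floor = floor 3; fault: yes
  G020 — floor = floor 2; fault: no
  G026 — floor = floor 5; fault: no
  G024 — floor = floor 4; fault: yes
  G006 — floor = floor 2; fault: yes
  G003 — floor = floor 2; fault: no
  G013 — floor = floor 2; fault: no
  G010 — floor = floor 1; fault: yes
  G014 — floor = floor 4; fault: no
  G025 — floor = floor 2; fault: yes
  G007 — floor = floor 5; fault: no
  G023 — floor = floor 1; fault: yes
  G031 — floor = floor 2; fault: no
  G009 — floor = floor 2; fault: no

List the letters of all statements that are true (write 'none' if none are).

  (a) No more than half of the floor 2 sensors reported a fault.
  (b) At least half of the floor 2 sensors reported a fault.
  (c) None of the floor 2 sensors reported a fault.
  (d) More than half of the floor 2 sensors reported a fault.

|A| = 18, |A ∩ B| = 7, |A ∖ B| = 11.
(a) |A ∩ B| ≤ |A ∖ B|: holds.
(b) |A ∩ B| ≥ |A ∖ B|: fails.
(c) A ∩ B = ∅ (|A ∩ B| = 0): fails.
(d) |A ∩ B| > |A ∖ B|: fails.

(a)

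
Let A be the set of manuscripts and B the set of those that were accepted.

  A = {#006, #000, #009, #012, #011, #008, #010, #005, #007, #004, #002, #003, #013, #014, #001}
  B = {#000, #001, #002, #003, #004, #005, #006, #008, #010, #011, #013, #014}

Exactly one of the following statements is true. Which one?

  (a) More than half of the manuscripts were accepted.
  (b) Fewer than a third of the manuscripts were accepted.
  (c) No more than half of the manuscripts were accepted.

(a)

|A| = 15, |A ∩ B| = 12, |A ∖ B| = 3.
(a) requires |A ∩ B| > |A ∖ B|: true.
(b) requires |A ∩ B| / |A| < 1/3: false.
(c) requires |A ∩ B| ≤ |A ∖ B|: false.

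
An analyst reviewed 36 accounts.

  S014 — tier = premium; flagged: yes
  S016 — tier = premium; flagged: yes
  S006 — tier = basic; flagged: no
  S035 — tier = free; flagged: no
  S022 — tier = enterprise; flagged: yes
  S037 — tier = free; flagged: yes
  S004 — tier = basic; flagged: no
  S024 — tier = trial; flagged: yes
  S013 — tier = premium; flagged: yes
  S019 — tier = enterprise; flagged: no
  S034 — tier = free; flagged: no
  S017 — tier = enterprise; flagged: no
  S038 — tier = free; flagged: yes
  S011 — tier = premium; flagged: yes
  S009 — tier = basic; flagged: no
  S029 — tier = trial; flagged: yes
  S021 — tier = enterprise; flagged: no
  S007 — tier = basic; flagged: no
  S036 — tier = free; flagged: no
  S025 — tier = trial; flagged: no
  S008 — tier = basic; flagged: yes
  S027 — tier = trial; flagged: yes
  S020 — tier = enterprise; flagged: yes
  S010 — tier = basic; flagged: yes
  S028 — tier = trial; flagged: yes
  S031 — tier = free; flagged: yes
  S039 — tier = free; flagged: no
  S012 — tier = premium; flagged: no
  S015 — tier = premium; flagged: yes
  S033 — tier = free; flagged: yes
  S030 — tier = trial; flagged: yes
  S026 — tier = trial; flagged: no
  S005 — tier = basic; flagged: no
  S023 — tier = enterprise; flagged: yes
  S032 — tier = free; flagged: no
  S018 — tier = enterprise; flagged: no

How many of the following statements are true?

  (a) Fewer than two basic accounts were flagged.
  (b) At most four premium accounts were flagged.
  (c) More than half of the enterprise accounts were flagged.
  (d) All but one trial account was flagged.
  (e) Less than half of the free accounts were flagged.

1

(a) basic: |A| = 7, |A ∩ B| = 2; needs |A ∩ B| < 2 — false.
(b) premium: |A| = 6, |A ∩ B| = 5; needs |A ∩ B| ≤ 4 — false.
(c) enterprise: |A| = 7, |A ∩ B| = 3; needs |A ∩ B| > |A ∖ B| — false.
(d) trial: |A| = 7, |A ∩ B| = 5; needs |A ∖ B| = 1 — false.
(e) free: |A| = 9, |A ∩ B| = 4; needs |A ∩ B| < |A ∖ B| — true.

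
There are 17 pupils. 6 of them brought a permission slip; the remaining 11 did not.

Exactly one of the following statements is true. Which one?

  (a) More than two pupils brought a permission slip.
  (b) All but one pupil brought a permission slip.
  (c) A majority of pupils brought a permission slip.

(a)

|A| = 17, |A ∩ B| = 6, |A ∖ B| = 11.
(a) requires |A ∩ B| > 2: true.
(b) requires |A ∖ B| = 1: false.
(c) requires |A ∩ B| > |A ∖ B|: false.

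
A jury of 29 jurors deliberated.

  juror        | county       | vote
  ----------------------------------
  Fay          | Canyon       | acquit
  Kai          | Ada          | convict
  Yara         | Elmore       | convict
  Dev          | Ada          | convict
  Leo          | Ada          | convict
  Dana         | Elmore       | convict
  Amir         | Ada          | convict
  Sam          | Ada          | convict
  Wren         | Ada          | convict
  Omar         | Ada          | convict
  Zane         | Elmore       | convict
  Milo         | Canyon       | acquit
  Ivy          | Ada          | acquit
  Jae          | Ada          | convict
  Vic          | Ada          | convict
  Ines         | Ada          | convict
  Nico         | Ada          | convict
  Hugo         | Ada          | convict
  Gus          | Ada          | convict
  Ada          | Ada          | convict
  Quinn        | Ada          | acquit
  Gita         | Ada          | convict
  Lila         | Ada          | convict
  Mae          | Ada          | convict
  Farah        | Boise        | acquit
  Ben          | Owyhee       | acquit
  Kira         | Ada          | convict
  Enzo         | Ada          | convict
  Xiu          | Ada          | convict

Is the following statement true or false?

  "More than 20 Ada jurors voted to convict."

'More than 20 Ada jurors voted to convict' holds iff |A ∩ B| > 20.
|A| = 22, |A ∩ B| = 20, |A ∖ B| = 2.
|A ∩ B| = 20, so the statement is false.

False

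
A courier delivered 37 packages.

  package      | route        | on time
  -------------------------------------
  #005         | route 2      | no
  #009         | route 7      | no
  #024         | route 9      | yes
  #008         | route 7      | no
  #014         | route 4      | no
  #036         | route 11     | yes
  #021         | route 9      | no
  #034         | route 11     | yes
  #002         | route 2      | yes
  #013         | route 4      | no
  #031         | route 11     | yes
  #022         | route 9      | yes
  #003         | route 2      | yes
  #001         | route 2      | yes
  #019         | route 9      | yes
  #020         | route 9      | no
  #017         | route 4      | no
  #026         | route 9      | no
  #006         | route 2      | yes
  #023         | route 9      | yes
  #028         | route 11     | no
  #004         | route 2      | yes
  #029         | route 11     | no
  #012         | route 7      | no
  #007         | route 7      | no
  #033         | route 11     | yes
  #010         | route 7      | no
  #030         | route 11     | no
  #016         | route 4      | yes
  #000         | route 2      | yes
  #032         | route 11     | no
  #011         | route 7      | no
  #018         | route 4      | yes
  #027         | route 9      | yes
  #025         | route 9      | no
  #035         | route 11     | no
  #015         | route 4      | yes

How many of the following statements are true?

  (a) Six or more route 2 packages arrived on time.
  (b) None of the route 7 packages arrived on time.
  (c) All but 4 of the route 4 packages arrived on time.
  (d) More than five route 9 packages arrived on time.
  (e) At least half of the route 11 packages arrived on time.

2

(a) route 2: |A| = 7, |A ∩ B| = 6; needs |A ∩ B| ≥ 6 — true.
(b) route 7: |A| = 6, |A ∩ B| = 0; needs A ∩ B = ∅ (|A ∩ B| = 0) — true.
(c) route 4: |A| = 6, |A ∩ B| = 3; needs |A ∖ B| = 4 — false.
(d) route 9: |A| = 9, |A ∩ B| = 5; needs |A ∩ B| > 5 — false.
(e) route 11: |A| = 9, |A ∩ B| = 4; needs |A ∩ B| ≥ |A ∖ B| — false.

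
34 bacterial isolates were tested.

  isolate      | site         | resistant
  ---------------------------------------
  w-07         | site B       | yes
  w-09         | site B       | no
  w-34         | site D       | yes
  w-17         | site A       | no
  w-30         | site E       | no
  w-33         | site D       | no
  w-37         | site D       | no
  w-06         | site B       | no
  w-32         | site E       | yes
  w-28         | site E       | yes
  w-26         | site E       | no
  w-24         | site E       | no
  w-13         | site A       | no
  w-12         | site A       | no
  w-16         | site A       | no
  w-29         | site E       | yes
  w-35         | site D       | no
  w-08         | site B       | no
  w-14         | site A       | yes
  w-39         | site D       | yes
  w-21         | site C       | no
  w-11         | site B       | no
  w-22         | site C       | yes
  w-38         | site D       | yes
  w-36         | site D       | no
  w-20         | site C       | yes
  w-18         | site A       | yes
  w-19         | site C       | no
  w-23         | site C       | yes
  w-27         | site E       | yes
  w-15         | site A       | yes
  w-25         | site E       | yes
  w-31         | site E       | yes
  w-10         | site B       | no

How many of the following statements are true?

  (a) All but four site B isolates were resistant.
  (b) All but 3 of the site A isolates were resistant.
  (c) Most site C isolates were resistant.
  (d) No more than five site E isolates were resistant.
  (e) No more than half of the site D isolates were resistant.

2

(a) site B: |A| = 6, |A ∩ B| = 1; needs |A ∖ B| = 4 — false.
(b) site A: |A| = 7, |A ∩ B| = 3; needs |A ∖ B| = 3 — false.
(c) site C: |A| = 5, |A ∩ B| = 3; needs |A ∩ B| > |A ∖ B| — true.
(d) site E: |A| = 9, |A ∩ B| = 6; needs |A ∩ B| ≤ 5 — false.
(e) site D: |A| = 7, |A ∩ B| = 3; needs |A ∩ B| ≤ |A ∖ B| — true.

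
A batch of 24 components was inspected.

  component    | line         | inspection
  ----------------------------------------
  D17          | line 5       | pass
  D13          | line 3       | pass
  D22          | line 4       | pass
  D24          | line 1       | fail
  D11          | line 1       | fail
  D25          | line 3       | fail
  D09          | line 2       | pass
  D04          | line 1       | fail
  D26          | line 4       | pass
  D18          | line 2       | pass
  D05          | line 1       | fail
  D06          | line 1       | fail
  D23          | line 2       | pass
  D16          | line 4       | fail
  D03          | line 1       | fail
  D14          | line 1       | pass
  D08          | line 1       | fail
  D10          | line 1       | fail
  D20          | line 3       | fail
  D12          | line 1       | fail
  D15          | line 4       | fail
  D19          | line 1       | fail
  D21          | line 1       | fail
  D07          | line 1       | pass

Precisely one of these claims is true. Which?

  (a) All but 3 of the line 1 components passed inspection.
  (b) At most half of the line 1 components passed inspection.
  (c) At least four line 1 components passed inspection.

(b)

|A| = 13, |A ∩ B| = 2, |A ∖ B| = 11.
(a) requires |A ∖ B| = 3: false.
(b) requires |A ∩ B| ≤ |A ∖ B|: true.
(c) requires |A ∩ B| ≥ 4: false.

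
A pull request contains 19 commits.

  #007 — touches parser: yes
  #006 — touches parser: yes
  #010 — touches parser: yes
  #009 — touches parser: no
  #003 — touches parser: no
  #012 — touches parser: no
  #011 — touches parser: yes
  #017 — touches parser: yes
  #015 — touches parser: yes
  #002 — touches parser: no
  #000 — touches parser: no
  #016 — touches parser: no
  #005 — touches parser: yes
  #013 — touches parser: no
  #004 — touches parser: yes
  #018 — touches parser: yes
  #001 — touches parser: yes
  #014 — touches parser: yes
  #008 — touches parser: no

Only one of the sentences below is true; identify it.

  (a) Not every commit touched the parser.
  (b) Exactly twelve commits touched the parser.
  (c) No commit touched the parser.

|A| = 19, |A ∩ B| = 11, |A ∖ B| = 8.
(a) requires A ⊄ B (|A ∖ B| ≥ 1): true.
(b) requires |A ∩ B| = 12: false.
(c) requires A ∩ B = ∅ (|A ∩ B| = 0): false.

(a)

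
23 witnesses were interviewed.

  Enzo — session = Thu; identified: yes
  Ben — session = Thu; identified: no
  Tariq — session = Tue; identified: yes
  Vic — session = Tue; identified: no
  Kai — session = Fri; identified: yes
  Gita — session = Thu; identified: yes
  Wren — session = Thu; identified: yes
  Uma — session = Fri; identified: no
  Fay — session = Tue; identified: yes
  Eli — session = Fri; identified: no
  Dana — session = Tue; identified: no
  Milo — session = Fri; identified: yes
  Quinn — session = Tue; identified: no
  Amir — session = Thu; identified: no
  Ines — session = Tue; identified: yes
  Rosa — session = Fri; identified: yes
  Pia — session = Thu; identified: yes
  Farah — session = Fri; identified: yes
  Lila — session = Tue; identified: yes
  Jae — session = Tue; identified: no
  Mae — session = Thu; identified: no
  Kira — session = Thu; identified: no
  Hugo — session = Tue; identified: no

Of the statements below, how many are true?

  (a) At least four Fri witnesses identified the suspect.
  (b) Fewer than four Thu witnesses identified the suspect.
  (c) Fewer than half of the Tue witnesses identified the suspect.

2

(a) Fri: |A| = 6, |A ∩ B| = 4; needs |A ∩ B| ≥ 4 — true.
(b) Thu: |A| = 8, |A ∩ B| = 4; needs |A ∩ B| < 4 — false.
(c) Tue: |A| = 9, |A ∩ B| = 4; needs |A ∩ B| < |A ∖ B| — true.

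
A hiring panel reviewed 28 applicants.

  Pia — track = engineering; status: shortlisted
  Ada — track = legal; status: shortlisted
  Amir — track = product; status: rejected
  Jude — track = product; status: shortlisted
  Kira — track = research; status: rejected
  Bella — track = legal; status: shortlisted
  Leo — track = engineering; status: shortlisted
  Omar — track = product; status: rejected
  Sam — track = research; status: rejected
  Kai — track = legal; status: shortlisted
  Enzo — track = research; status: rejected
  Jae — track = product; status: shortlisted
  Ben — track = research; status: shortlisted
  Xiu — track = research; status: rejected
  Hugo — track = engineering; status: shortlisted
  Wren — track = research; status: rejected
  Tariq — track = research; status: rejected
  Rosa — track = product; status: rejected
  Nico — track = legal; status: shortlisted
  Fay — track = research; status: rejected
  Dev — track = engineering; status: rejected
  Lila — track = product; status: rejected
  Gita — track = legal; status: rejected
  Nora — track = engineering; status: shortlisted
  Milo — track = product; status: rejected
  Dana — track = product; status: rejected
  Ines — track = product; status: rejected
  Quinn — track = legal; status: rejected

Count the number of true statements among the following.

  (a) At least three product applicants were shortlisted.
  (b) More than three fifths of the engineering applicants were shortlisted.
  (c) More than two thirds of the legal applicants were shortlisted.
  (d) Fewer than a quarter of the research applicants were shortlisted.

2

(a) product: |A| = 9, |A ∩ B| = 2; needs |A ∩ B| ≥ 3 — false.
(b) engineering: |A| = 5, |A ∩ B| = 4; needs |A ∩ B| / |A| > 3/5 — true.
(c) legal: |A| = 6, |A ∩ B| = 4; needs |A ∩ B| / |A| > 2/3 — false.
(d) research: |A| = 8, |A ∩ B| = 1; needs |A ∩ B| / |A| < 1/4 — true.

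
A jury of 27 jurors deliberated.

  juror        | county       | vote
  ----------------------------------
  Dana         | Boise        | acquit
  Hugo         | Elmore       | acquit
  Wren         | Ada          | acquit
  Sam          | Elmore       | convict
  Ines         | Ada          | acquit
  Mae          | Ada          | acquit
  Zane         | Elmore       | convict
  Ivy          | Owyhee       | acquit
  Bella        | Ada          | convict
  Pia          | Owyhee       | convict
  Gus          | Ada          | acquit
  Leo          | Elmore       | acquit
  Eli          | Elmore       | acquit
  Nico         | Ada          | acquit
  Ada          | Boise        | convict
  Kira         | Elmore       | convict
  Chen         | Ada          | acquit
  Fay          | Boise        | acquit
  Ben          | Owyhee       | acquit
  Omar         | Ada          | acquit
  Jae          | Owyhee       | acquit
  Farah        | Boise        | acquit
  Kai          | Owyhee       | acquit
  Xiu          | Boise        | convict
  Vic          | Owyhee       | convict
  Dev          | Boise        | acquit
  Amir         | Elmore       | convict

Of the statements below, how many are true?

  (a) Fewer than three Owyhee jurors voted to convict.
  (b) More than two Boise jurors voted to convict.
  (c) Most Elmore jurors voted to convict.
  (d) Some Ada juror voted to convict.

3

(a) Owyhee: |A| = 6, |A ∩ B| = 2; needs |A ∩ B| < 3 — true.
(b) Boise: |A| = 6, |A ∩ B| = 2; needs |A ∩ B| > 2 — false.
(c) Elmore: |A| = 7, |A ∩ B| = 4; needs |A ∩ B| > |A ∖ B| — true.
(d) Ada: |A| = 8, |A ∩ B| = 1; needs A ∩ B ≠ ∅ (|A ∩ B| ≥ 1) — true.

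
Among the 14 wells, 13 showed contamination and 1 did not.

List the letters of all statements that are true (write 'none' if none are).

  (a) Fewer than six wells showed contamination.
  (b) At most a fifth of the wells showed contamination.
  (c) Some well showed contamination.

|A| = 14, |A ∩ B| = 13, |A ∖ B| = 1.
(a) |A ∩ B| < 6: fails.
(b) |A ∩ B| / |A| ≤ 1/5: fails.
(c) A ∩ B ≠ ∅ (|A ∩ B| ≥ 1): holds.

(c)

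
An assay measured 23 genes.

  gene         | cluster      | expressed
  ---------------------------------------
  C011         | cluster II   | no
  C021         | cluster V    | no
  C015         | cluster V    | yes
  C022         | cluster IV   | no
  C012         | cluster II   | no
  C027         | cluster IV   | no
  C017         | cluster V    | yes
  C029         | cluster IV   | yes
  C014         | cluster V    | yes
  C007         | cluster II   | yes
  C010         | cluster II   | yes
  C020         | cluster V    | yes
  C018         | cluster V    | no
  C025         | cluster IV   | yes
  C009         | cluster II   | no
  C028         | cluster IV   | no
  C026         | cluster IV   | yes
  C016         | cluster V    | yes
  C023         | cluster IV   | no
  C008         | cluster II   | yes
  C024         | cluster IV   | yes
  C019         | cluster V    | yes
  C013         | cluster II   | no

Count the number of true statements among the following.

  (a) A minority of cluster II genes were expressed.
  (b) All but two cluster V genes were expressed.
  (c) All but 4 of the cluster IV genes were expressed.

(a) cluster II: |A| = 7, |A ∩ B| = 3; needs |A ∩ B| < |A ∖ B| — true.
(b) cluster V: |A| = 8, |A ∩ B| = 6; needs |A ∖ B| = 2 — true.
(c) cluster IV: |A| = 8, |A ∩ B| = 4; needs |A ∖ B| = 4 — true.

3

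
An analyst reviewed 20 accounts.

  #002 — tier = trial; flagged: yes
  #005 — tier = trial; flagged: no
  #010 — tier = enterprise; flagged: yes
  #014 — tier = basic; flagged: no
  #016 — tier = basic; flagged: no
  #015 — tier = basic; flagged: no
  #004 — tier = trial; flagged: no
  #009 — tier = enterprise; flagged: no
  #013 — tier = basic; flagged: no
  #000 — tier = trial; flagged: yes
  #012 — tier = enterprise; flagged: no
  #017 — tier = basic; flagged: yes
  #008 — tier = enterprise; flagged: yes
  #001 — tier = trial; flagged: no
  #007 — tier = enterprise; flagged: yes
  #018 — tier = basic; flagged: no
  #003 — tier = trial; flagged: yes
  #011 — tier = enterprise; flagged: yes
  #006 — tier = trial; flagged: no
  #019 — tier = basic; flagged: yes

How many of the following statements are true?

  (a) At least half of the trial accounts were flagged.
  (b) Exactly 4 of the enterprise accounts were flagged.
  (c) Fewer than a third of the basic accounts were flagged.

(a) trial: |A| = 7, |A ∩ B| = 3; needs |A ∩ B| ≥ |A ∖ B| — false.
(b) enterprise: |A| = 6, |A ∩ B| = 4; needs |A ∩ B| = 4 — true.
(c) basic: |A| = 7, |A ∩ B| = 2; needs |A ∩ B| / |A| < 1/3 — true.

2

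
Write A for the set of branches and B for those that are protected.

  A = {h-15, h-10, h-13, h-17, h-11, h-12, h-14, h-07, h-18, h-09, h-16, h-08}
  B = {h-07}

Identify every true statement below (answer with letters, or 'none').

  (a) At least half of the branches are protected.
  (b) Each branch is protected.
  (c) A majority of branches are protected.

|A| = 12, |A ∩ B| = 1, |A ∖ B| = 11.
(a) |A ∩ B| ≥ |A ∖ B|: fails.
(b) A ⊆ B, i.e. every element of A is in B (|A ∖ B| = 0): fails.
(c) |A ∩ B| > |A ∖ B|: fails.

none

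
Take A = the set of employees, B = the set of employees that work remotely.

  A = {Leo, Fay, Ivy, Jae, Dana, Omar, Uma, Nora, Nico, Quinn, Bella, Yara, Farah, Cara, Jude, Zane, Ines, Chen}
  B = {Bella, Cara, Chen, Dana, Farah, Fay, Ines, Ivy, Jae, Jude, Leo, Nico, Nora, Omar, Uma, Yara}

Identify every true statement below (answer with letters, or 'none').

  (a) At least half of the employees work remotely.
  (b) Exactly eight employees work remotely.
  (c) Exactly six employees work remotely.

(a)

|A| = 18, |A ∩ B| = 16, |A ∖ B| = 2.
(a) |A ∩ B| ≥ |A ∖ B|: holds.
(b) |A ∩ B| = 8: fails.
(c) |A ∩ B| = 6: fails.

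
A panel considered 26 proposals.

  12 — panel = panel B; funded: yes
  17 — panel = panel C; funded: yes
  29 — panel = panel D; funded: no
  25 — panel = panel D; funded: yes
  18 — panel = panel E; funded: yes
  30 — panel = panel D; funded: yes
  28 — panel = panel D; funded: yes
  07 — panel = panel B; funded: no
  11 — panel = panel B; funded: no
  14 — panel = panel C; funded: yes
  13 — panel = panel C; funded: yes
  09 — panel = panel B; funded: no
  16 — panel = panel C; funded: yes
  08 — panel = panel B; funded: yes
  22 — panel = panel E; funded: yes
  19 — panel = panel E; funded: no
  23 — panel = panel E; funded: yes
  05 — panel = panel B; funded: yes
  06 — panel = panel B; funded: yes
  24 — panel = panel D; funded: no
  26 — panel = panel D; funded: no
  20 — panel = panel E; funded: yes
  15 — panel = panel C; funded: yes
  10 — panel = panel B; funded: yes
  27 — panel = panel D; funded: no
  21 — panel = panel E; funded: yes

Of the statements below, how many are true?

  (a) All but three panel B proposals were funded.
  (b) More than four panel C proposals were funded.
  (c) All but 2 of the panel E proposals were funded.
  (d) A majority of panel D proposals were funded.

2

(a) panel B: |A| = 8, |A ∩ B| = 5; needs |A ∖ B| = 3 — true.
(b) panel C: |A| = 5, |A ∩ B| = 5; needs |A ∩ B| > 4 — true.
(c) panel E: |A| = 6, |A ∩ B| = 5; needs |A ∖ B| = 2 — false.
(d) panel D: |A| = 7, |A ∩ B| = 3; needs |A ∩ B| > |A ∖ B| — false.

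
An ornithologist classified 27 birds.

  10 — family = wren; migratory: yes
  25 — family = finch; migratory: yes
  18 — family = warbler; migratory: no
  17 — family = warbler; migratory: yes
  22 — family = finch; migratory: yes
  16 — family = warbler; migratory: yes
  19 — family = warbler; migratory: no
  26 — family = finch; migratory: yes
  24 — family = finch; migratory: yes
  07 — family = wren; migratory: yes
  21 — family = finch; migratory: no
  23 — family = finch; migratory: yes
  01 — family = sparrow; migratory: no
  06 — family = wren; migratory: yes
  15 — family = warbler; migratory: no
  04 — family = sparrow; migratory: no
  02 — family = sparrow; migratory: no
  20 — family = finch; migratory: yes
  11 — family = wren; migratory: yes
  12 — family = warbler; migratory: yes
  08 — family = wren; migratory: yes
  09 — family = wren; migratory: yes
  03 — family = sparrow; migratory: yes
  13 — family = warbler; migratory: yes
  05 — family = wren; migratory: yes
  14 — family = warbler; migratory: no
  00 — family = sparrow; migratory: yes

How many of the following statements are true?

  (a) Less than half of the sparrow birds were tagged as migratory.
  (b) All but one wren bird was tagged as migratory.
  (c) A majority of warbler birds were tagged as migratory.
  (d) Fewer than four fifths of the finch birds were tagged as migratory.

(a) sparrow: |A| = 5, |A ∩ B| = 2; needs |A ∩ B| < |A ∖ B| — true.
(b) wren: |A| = 7, |A ∩ B| = 7; needs |A ∖ B| = 1 — false.
(c) warbler: |A| = 8, |A ∩ B| = 4; needs |A ∩ B| > |A ∖ B| — false.
(d) finch: |A| = 7, |A ∩ B| = 6; needs |A ∩ B| / |A| < 4/5 — false.

1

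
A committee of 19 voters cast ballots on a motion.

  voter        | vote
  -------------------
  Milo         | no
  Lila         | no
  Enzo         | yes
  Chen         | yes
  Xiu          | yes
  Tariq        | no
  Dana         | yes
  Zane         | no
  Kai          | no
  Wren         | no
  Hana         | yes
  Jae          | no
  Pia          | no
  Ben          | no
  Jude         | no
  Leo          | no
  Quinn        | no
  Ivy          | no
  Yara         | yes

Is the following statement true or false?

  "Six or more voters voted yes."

True

Truth condition: |A ∩ B| ≥ 6.
|A| = 19, |A ∩ B| = 6, |A ∖ B| = 13.
|A ∩ B| = 6, so the statement is true.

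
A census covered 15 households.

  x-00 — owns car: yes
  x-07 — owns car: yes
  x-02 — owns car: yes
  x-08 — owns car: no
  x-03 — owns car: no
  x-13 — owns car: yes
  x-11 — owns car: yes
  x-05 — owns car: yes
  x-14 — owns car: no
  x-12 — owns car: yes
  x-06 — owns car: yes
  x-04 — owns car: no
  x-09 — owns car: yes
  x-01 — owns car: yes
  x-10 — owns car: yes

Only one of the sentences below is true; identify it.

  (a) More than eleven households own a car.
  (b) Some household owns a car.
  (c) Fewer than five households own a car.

(b)

|A| = 15, |A ∩ B| = 11, |A ∖ B| = 4.
(a) requires |A ∩ B| > 11: false.
(b) requires A ∩ B ≠ ∅ (|A ∩ B| ≥ 1): true.
(c) requires |A ∩ B| < 5: false.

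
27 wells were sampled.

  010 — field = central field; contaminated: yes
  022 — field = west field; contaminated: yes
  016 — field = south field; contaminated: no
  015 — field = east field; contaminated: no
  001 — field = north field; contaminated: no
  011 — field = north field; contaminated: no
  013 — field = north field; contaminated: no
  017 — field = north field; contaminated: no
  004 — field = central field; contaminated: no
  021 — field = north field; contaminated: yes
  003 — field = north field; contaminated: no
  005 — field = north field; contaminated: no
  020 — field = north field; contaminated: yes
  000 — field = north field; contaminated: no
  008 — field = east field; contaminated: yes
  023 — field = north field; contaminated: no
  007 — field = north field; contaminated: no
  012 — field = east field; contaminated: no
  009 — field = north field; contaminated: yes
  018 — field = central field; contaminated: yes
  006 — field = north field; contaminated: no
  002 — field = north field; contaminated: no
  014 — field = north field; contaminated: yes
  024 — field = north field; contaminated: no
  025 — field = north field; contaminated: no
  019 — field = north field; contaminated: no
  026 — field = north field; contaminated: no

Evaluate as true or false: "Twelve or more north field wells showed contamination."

False

The determiner here denotes the relation: |A ∩ B| ≥ 12.
|A| = 19, |A ∩ B| = 4, |A ∖ B| = 15.
|A ∩ B| = 4, so the statement is false.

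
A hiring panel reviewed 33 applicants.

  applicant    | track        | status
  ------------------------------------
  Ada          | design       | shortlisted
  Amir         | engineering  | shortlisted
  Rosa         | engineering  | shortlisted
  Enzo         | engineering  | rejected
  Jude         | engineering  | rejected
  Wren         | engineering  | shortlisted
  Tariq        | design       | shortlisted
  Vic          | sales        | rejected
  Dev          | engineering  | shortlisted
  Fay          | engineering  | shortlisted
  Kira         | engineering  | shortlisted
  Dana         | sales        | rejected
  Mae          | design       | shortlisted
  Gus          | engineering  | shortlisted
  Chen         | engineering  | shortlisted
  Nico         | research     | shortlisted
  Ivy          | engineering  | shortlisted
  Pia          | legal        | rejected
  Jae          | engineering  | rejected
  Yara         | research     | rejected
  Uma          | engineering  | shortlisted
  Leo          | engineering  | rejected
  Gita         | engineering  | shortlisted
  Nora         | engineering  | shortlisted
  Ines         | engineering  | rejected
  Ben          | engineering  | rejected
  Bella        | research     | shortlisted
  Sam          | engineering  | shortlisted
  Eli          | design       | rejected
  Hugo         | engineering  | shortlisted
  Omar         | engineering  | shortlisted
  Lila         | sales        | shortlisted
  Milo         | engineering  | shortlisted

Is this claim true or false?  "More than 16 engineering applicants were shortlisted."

The determiner here denotes the relation: |A ∩ B| > 16.
|A| = 22, |A ∩ B| = 16, |A ∖ B| = 6.
|A ∩ B| = 16, so the statement is false.

False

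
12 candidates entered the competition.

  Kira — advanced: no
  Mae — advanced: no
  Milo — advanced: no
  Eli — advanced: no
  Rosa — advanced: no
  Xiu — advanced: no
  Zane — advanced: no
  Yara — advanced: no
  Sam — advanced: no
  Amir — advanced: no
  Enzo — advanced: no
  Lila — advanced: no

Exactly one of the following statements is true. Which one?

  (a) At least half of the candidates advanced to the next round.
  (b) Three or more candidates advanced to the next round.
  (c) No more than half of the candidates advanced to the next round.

|A| = 12, |A ∩ B| = 0, |A ∖ B| = 12.
(a) requires |A ∩ B| ≥ |A ∖ B|: false.
(b) requires |A ∩ B| ≥ 3: false.
(c) requires |A ∩ B| ≤ |A ∖ B|: true.

(c)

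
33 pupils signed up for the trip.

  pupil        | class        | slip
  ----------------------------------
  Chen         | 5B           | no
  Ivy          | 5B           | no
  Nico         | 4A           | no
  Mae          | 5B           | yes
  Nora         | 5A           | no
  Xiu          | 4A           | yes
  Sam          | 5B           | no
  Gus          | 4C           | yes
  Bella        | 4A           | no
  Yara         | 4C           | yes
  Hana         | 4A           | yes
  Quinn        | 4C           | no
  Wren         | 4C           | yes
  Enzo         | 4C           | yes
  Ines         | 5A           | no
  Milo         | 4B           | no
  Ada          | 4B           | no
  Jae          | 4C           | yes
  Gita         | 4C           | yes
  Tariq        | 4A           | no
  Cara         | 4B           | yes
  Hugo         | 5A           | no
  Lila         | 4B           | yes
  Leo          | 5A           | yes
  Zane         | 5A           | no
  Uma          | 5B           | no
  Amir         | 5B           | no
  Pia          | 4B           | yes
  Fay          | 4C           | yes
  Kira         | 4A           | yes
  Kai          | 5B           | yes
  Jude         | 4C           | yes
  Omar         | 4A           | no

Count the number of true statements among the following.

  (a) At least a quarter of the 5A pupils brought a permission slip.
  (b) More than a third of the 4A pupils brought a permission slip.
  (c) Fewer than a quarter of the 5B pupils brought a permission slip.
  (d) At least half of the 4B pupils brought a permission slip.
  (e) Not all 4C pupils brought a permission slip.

3

(a) 5A: |A| = 5, |A ∩ B| = 1; needs |A ∩ B| / |A| ≥ 1/4 — false.
(b) 4A: |A| = 7, |A ∩ B| = 3; needs |A ∩ B| / |A| > 1/3 — true.
(c) 5B: |A| = 7, |A ∩ B| = 2; needs |A ∩ B| / |A| < 1/4 — false.
(d) 4B: |A| = 5, |A ∩ B| = 3; needs |A ∩ B| ≥ |A ∖ B| — true.
(e) 4C: |A| = 9, |A ∩ B| = 8; needs A ⊄ B (|A ∖ B| ≥ 1) — true.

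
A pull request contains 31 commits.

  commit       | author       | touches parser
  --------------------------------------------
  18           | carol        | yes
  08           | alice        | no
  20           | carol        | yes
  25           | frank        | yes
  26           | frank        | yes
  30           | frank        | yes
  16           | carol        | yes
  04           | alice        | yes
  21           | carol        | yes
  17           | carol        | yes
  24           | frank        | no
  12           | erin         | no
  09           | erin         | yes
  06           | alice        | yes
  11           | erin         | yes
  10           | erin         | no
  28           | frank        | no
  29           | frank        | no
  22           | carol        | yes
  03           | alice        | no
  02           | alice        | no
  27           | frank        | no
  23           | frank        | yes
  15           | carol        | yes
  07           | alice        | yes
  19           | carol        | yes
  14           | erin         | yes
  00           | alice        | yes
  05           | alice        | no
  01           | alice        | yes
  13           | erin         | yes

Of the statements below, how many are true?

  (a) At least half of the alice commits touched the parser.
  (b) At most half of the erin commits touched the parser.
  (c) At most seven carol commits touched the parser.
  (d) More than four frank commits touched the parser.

(a) alice: |A| = 9, |A ∩ B| = 5; needs |A ∩ B| ≥ |A ∖ B| — true.
(b) erin: |A| = 6, |A ∩ B| = 4; needs |A ∩ B| ≤ |A ∖ B| — false.
(c) carol: |A| = 8, |A ∩ B| = 8; needs |A ∩ B| ≤ 7 — false.
(d) frank: |A| = 8, |A ∩ B| = 4; needs |A ∩ B| > 4 — false.

1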